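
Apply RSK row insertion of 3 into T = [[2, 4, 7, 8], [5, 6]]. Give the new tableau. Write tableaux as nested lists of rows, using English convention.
[[2, 3, 7, 8], [4, 6], [5]]

In row 1, 3 replaces 4 (the leftmost entry greater than 3); 4 is bumped to row 2. In row 2, 4 replaces 5 (the leftmost entry greater than 4); 5 is bumped to row 3. 5 starts a new row 3. The new tableau is [[2, 3, 7, 8], [4, 6], [5]].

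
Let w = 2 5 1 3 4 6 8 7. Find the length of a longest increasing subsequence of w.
5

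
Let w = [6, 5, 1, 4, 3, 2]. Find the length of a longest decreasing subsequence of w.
5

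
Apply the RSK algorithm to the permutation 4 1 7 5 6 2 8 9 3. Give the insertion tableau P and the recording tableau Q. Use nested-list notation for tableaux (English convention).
P = [[1, 2, 3, 8, 9], [4, 5, 6], [7]], Q = [[1, 3, 5, 7, 8], [2, 4, 9], [6]]

Insert each entry of the permutation into P by Schensted row insertion, recording in Q the position of each new cell.

Insert 4: appended to row 1. P = [[4]], Q = [[1]].
Insert 1: 1 bumps 4 from row 1; 4 starts row 2. P = [[1], [4]], Q = [[1], [2]].
Insert 7: appended to row 1. P = [[1, 7], [4]], Q = [[1, 3], [2]].
Insert 5: 5 bumps 7 from row 1; 7 appends to row 2. P = [[1, 5], [4, 7]], Q = [[1, 3], [2, 4]].
Insert 6: appended to row 1. P = [[1, 5, 6], [4, 7]], Q = [[1, 3, 5], [2, 4]].
Insert 2: 2 bumps 5 from row 1; 5 bumps 7 from row 2; 7 starts row 3. P = [[1, 2, 6], [4, 5], [7]], Q = [[1, 3, 5], [2, 4], [6]].
Insert 8: appended to row 1. P = [[1, 2, 6, 8], [4, 5], [7]], Q = [[1, 3, 5, 7], [2, 4], [6]].
Insert 9: appended to row 1. P = [[1, 2, 6, 8, 9], [4, 5], [7]], Q = [[1, 3, 5, 7, 8], [2, 4], [6]].
Insert 3: 3 bumps 6 from row 1; 6 appends to row 2. P = [[1, 2, 3, 8, 9], [4, 5, 6], [7]], Q = [[1, 3, 5, 7, 8], [2, 4, 9], [6]].

So P = [[1, 2, 3, 8, 9], [4, 5, 6], [7]], Q = [[1, 3, 5, 7, 8], [2, 4, 9], [6]].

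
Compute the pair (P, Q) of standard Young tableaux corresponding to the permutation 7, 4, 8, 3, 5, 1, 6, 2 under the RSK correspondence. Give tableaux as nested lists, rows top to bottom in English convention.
P = [[1, 2, 6], [3, 5], [4, 8], [7]], Q = [[1, 3, 7], [2, 5], [4, 8], [6]]

Insert each entry of the permutation into P by Schensted row insertion, recording in Q the position of each new cell.

Insert 7: appended to row 1. P = [[7]].
Insert 4: 4 bumps 7 from row 1; 7 starts row 2. P = [[4], [7]].
Insert 8: appended to row 1. P = [[4, 8], [7]].
Insert 3: 3 bumps 4 from row 1; 4 bumps 7 from row 2; 7 starts row 3. P = [[3, 8], [4], [7]].
Insert 5: 5 bumps 8 from row 1; 8 appends to row 2. P = [[3, 5], [4, 8], [7]].
Insert 1: 1 bumps 3 from row 1; 3 bumps 4 from row 2; 4 bumps 7 from row 3; 7 starts row 4. P = [[1, 5], [3, 8], [4], [7]].
Insert 6: appended to row 1. P = [[1, 5, 6], [3, 8], [4], [7]].
Insert 2: 2 bumps 5 from row 1; 5 bumps 8 from row 2; 8 appends to row 3. P = [[1, 2, 6], [3, 5], [4, 8], [7]].

So P = [[1, 2, 6], [3, 5], [4, 8], [7]], Q = [[1, 3, 7], [2, 5], [4, 8], [6]].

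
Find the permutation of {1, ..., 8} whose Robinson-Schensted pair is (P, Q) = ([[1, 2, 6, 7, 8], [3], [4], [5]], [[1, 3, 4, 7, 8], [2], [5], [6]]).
Reverse the RSK construction: for i from n down to 1, find the cell of Q containing i, remove the entry at that cell from P, and reverse-bump it up through P; the value ejected from row 1 is w(i).

Step i=8: Q has 8 at row 1, column 5; remove that cell from P, ejecting 8. So w(8) = 8. P is now [[1, 2, 6, 7], [3], [4], [5]].
Step i=7: Q has 7 at row 1, column 4; remove that cell from P, ejecting 7. So w(7) = 7. P is now [[1, 2, 6], [3], [4], [5]].
Step i=6: Q has 6 at row 4, column 1; remove 5 from row 4 of P and reverse-bump: 5 enters row 3 and ejects 4; 4 enters row 2 and ejects 3; 3 enters row 1 and ejects 2. So w(6) = 2. P is now [[1, 3, 6], [4], [5]].
Step i=5: Q has 5 at row 3, column 1; remove 5 from row 3 of P and reverse-bump: 5 enters row 2 and ejects 4; 4 enters row 1 and ejects 3. So w(5) = 3. P is now [[1, 4, 6], [5]].
Step i=4: Q has 4 at row 1, column 3; remove that cell from P, ejecting 6. So w(4) = 6. P is now [[1, 4], [5]].
Step i=3: Q has 3 at row 1, column 2; remove that cell from P, ejecting 4. So w(3) = 4. P is now [[1], [5]].
Step i=2: Q has 2 at row 2, column 1; remove 5 from row 2 of P and reverse-bump: 5 enters row 1 and ejects 1. So w(2) = 1. P is now [[5]].
Step i=1: Q has 1 at row 1, column 1; remove that cell from P, ejecting 5. So w(1) = 5. P is now [].

So w = 5 1 4 6 3 2 7 8.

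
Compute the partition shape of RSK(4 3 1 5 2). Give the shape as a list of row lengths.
Row-insert each entry into an empty tableau.

After inserting 4: P = [[4]].
After inserting 3: P = [[3], [4]].
After inserting 1: P = [[1], [3], [4]].
After inserting 5: P = [[1, 5], [3], [4]].
After inserting 2: P = [[1, 2], [3, 5], [4]].

The final insertion tableau P = [[1, 2], [3, 5], [4]] has shape [2, 2, 1].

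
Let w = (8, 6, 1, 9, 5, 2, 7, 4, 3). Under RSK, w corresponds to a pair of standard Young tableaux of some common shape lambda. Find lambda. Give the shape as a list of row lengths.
Row-insert each entry into an empty tableau.

After inserting 8: P = [[8]].
After inserting 6: P = [[6], [8]].
After inserting 1: P = [[1], [6], [8]].
After inserting 9: P = [[1, 9], [6], [8]].
After inserting 5: P = [[1, 5], [6, 9], [8]].
After inserting 2: P = [[1, 2], [5, 9], [6], [8]].
After inserting 7: P = [[1, 2, 7], [5, 9], [6], [8]].
After inserting 4: P = [[1, 2, 4], [5, 7], [6, 9], [8]].
After inserting 3: P = [[1, 2, 3], [4, 7], [5, 9], [6], [8]].

The final insertion tableau P = [[1, 2, 3], [4, 7], [5, 9], [6], [8]] has shape [3, 2, 2, 1, 1].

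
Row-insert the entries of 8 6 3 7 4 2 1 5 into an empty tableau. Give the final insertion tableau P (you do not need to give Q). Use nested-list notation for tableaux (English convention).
After inserting 8: P = [[8]].
After inserting 6: P = [[6], [8]].
After inserting 3: P = [[3], [6], [8]].
After inserting 7: P = [[3, 7], [6], [8]].
After inserting 4: P = [[3, 4], [6, 7], [8]].
After inserting 2: P = [[2, 4], [3, 7], [6], [8]].
After inserting 1: P = [[1, 4], [2, 7], [3], [6], [8]].
After inserting 5: P = [[1, 4, 5], [2, 7], [3], [6], [8]].

So P = [[1, 4, 5], [2, 7], [3], [6], [8]].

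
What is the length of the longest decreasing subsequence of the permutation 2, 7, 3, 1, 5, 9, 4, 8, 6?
3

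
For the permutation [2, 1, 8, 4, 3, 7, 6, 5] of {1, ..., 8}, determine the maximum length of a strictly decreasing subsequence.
4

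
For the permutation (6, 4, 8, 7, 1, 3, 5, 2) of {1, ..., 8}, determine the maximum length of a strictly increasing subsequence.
3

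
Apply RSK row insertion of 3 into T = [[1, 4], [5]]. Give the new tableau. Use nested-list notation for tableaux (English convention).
In row 1, 3 replaces 4 (the leftmost entry greater than 3); 4 is bumped to row 2. In row 2, 4 replaces 5 (the leftmost entry greater than 4); 5 is bumped to row 3. 5 starts a new row 3. The new tableau is [[1, 3], [4], [5]].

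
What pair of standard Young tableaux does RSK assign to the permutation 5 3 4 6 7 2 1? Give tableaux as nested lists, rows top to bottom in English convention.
P = [[1, 4, 6, 7], [2], [3], [5]], Q = [[1, 3, 4, 5], [2], [6], [7]]

Insert each entry of the permutation into P by Schensted row insertion, recording in Q the position of each new cell.

After inserting 5: P = [[5]].
After inserting 3: P = [[3], [5]].
After inserting 4: P = [[3, 4], [5]].
After inserting 6: P = [[3, 4, 6], [5]].
After inserting 7: P = [[3, 4, 6, 7], [5]].
After inserting 2: P = [[2, 4, 6, 7], [3], [5]].
After inserting 1: P = [[1, 4, 6, 7], [2], [3], [5]].

So P = [[1, 4, 6, 7], [2], [3], [5]], Q = [[1, 3, 4, 5], [2], [6], [7]].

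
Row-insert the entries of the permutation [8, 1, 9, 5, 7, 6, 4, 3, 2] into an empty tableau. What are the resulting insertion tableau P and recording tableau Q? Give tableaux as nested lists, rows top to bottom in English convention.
P = [[1, 2, 6], [3, 9], [4], [5], [7], [8]], Q = [[1, 3, 5], [2, 4], [6], [7], [8], [9]]

Insert each entry of the permutation into P by Schensted row insertion, recording in Q the position of each new cell.

Insert 8: appended to row 1. P = [[8]], Q = [[1]].
Insert 1: 1 bumps 8 from row 1; 8 starts row 2. P = [[1], [8]], Q = [[1], [2]].
Insert 9: appended to row 1. P = [[1, 9], [8]], Q = [[1, 3], [2]].
Insert 5: 5 bumps 9 from row 1; 9 appends to row 2. P = [[1, 5], [8, 9]], Q = [[1, 3], [2, 4]].
Insert 7: appended to row 1. P = [[1, 5, 7], [8, 9]], Q = [[1, 3, 5], [2, 4]].
Insert 6: 6 bumps 7 from row 1; 7 bumps 8 from row 2; 8 starts row 3. P = [[1, 5, 6], [7, 9], [8]], Q = [[1, 3, 5], [2, 4], [6]].
Insert 4: 4 bumps 5 from row 1; 5 bumps 7 from row 2; 7 bumps 8 from row 3; 8 starts row 4. P = [[1, 4, 6], [5, 9], [7], [8]], Q = [[1, 3, 5], [2, 4], [6], [7]].
Insert 3: 3 bumps 4 from row 1; 4 bumps 5 from row 2; 5 bumps 7 from row 3; 7 bumps 8 from row 4; 8 starts row 5. P = [[1, 3, 6], [4, 9], [5], [7], [8]], Q = [[1, 3, 5], [2, 4], [6], [7], [8]].
Insert 2: 2 bumps 3 from row 1; 3 bumps 4 from row 2; 4 bumps 5 from row 3; 5 bumps 7 from row 4; 7 bumps 8 from row 5; 8 starts row 6. P = [[1, 2, 6], [3, 9], [4], [5], [7], [8]], Q = [[1, 3, 5], [2, 4], [6], [7], [8], [9]].

So P = [[1, 2, 6], [3, 9], [4], [5], [7], [8]], Q = [[1, 3, 5], [2, 4], [6], [7], [8], [9]].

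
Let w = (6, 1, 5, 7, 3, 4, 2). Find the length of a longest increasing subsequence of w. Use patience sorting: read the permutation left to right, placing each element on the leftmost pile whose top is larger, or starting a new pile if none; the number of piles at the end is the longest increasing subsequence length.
6: new pile. tops = [6]
1: onto pile 1 (replacing 6). tops = [1]
5: new pile. tops = [1, 5]
7: new pile. tops = [1, 5, 7]
3: onto pile 2 (replacing 5). tops = [1, 3, 7]
4: onto pile 3 (replacing 7). tops = [1, 3, 4]
2: onto pile 2 (replacing 3). tops = [1, 2, 4]

3 piles, so the longest increasing subsequence has length 3.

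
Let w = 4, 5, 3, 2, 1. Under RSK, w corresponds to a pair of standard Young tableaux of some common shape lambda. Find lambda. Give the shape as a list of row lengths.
[2, 1, 1, 1]

Row-insert each entry into an empty tableau.

After inserting 4: P = [[4]].
After inserting 5: P = [[4, 5]].
After inserting 3: P = [[3, 5], [4]].
After inserting 2: P = [[2, 5], [3], [4]].
After inserting 1: P = [[1, 5], [2], [3], [4]].

The final insertion tableau P = [[1, 5], [2], [3], [4]] has shape [2, 1, 1, 1].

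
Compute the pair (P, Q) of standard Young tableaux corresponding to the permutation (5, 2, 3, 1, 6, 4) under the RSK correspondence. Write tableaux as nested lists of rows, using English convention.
Insert each entry of the permutation into P by Schensted row insertion, recording in Q the position of each new cell.

Insert 5: appended to row 1. P = [[5]].
Insert 2: 2 bumps 5 from row 1; 5 starts row 2. P = [[2], [5]].
Insert 3: appended to row 1. P = [[2, 3], [5]].
Insert 1: 1 bumps 2 from row 1; 2 bumps 5 from row 2; 5 starts row 3. P = [[1, 3], [2], [5]].
Insert 6: appended to row 1. P = [[1, 3, 6], [2], [5]].
Insert 4: 4 bumps 6 from row 1; 6 appends to row 2. P = [[1, 3, 4], [2, 6], [5]].

So P = [[1, 3, 4], [2, 6], [5]], Q = [[1, 3, 5], [2, 6], [4]].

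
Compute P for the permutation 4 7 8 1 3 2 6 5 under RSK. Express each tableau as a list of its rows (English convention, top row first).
P = [[1, 2, 5], [3, 6, 8], [4, 7]]

Insert 4: appended to row 1. P = [[4]].
Insert 7: appended to row 1. P = [[4, 7]].
Insert 8: appended to row 1. P = [[4, 7, 8]].
Insert 1: 1 bumps 4 from row 1; 4 starts row 2. P = [[1, 7, 8], [4]].
Insert 3: 3 bumps 7 from row 1; 7 appends to row 2. P = [[1, 3, 8], [4, 7]].
Insert 2: 2 bumps 3 from row 1; 3 bumps 4 from row 2; 4 starts row 3. P = [[1, 2, 8], [3, 7], [4]].
Insert 6: 6 bumps 8 from row 1; 8 appends to row 2. P = [[1, 2, 6], [3, 7, 8], [4]].
Insert 5: 5 bumps 6 from row 1; 6 bumps 7 from row 2; 7 appends to row 3. P = [[1, 2, 5], [3, 6, 8], [4, 7]].

So P = [[1, 2, 5], [3, 6, 8], [4, 7]].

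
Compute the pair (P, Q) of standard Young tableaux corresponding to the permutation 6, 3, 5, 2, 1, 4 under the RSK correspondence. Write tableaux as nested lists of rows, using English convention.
Insert each entry of the permutation into P by Schensted row insertion, recording in Q the position of each new cell.

After inserting 6: P = [[6]].
After inserting 3: P = [[3], [6]].
After inserting 5: P = [[3, 5], [6]].
After inserting 2: P = [[2, 5], [3], [6]].
After inserting 1: P = [[1, 5], [2], [3], [6]].
After inserting 4: P = [[1, 4], [2, 5], [3], [6]].

So P = [[1, 4], [2, 5], [3], [6]], Q = [[1, 3], [2, 6], [4], [5]].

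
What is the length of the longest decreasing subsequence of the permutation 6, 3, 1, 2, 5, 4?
3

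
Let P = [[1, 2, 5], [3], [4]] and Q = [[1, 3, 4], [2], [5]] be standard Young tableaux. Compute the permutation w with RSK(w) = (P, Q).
Reverse the RSK construction: for i from n down to 1, find the cell of Q containing i, remove the entry at that cell from P, and reverse-bump it up through P; the value ejected from row 1 is w(i).

Step i=5: Q has 5 at row 3, column 1; remove 4 from row 3 of P and reverse-bump: 4 enters row 2 and ejects 3; 3 enters row 1 and ejects 2. So w(5) = 2. P is now [[1, 3, 5], [4]].
Step i=4: Q has 4 at row 1, column 3; remove that cell from P, ejecting 5. So w(4) = 5. P is now [[1, 3], [4]].
Step i=3: Q has 3 at row 1, column 2; remove that cell from P, ejecting 3. So w(3) = 3. P is now [[1], [4]].
Step i=2: Q has 2 at row 2, column 1; remove 4 from row 2 of P and reverse-bump: 4 enters row 1 and ejects 1. So w(2) = 1. P is now [[4]].
Step i=1: Q has 1 at row 1, column 1; remove that cell from P, ejecting 4. So w(1) = 4. P is now [].

So w = 4 1 3 5 2.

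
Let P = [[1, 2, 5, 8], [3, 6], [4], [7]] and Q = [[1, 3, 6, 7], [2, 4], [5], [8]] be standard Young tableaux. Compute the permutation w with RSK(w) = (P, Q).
4 1 7 6 3 5 8 2

Reverse the RSK construction: for i from n down to 1, find the cell of Q containing i, remove the entry at that cell from P, and reverse-bump it up through P; the value ejected from row 1 is w(i).

Step i=8: Q has 8 at row 4, column 1; remove 7 from row 4 of P and reverse-bump: 7 enters row 3 and ejects 4; 4 enters row 2 and ejects 3; 3 enters row 1 and ejects 2. So w(8) = 2. P is now [[1, 3, 5, 8], [4, 6], [7]].
Step i=7: Q has 7 at row 1, column 4; remove that cell from P, ejecting 8. So w(7) = 8. P is now [[1, 3, 5], [4, 6], [7]].
Step i=6: Q has 6 at row 1, column 3; remove that cell from P, ejecting 5. So w(6) = 5. P is now [[1, 3], [4, 6], [7]].
Step i=5: Q has 5 at row 3, column 1; remove 7 from row 3 of P and reverse-bump: 7 enters row 2 and ejects 6; 6 enters row 1 and ejects 3. So w(5) = 3. P is now [[1, 6], [4, 7]].
Step i=4: Q has 4 at row 2, column 2; remove 7 from row 2 of P and reverse-bump: 7 enters row 1 and ejects 6. So w(4) = 6. P is now [[1, 7], [4]].
Step i=3: Q has 3 at row 1, column 2; remove that cell from P, ejecting 7. So w(3) = 7. P is now [[1], [4]].
Step i=2: Q has 2 at row 2, column 1; remove 4 from row 2 of P and reverse-bump: 4 enters row 1 and ejects 1. So w(2) = 1. P is now [[4]].
Step i=1: Q has 1 at row 1, column 1; remove that cell from P, ejecting 4. So w(1) = 4. P is now [].

So w = 4 1 7 6 3 5 8 2.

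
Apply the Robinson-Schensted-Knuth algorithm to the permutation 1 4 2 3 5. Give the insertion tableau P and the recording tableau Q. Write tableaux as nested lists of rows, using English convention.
P = [[1, 2, 3, 5], [4]], Q = [[1, 2, 4, 5], [3]]

Insert each entry of the permutation into P by Schensted row insertion, recording in Q the position of each new cell.

Insert 1: appended to row 1. P = [[1]].
Insert 4: appended to row 1. P = [[1, 4]].
Insert 2: 2 bumps 4 from row 1; 4 starts row 2. P = [[1, 2], [4]].
Insert 3: appended to row 1. P = [[1, 2, 3], [4]].
Insert 5: appended to row 1. P = [[1, 2, 3, 5], [4]].

So P = [[1, 2, 3, 5], [4]], Q = [[1, 2, 4, 5], [3]].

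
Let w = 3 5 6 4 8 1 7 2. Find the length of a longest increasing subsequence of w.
4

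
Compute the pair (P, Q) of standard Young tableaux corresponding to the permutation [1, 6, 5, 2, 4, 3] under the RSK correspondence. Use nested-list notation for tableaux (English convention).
Insert each entry of the permutation into P by Schensted row insertion, recording in Q the position of each new cell.

After inserting 1: P = [[1]].
After inserting 6: P = [[1, 6]].
After inserting 5: P = [[1, 5], [6]].
After inserting 2: P = [[1, 2], [5], [6]].
After inserting 4: P = [[1, 2, 4], [5], [6]].
After inserting 3: P = [[1, 2, 3], [4], [5], [6]].

So P = [[1, 2, 3], [4], [5], [6]], Q = [[1, 2, 5], [3], [4], [6]].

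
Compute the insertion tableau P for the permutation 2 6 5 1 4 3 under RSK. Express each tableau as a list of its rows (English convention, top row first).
P = [[1, 3], [2, 4], [5], [6]]

Insert 2: appended to row 1. P = [[2]].
Insert 6: appended to row 1. P = [[2, 6]].
Insert 5: 5 bumps 6 from row 1; 6 starts row 2. P = [[2, 5], [6]].
Insert 1: 1 bumps 2 from row 1; 2 bumps 6 from row 2; 6 starts row 3. P = [[1, 5], [2], [6]].
Insert 4: 4 bumps 5 from row 1; 5 appends to row 2. P = [[1, 4], [2, 5], [6]].
Insert 3: 3 bumps 4 from row 1; 4 bumps 5 from row 2; 5 bumps 6 from row 3; 6 starts row 4. P = [[1, 3], [2, 4], [5], [6]].

So P = [[1, 3], [2, 4], [5], [6]].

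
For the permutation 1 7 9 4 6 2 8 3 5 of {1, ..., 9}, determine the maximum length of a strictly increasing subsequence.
4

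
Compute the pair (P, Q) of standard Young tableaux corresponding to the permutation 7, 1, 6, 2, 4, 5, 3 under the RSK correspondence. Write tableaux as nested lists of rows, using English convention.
P = [[1, 2, 3, 5], [4], [6], [7]], Q = [[1, 3, 5, 6], [2], [4], [7]]

Insert each entry of the permutation into P by Schensted row insertion, recording in Q the position of each new cell.

Insert 7: appended to row 1. P = [[7]].
Insert 1: 1 bumps 7 from row 1; 7 starts row 2. P = [[1], [7]].
Insert 6: appended to row 1. P = [[1, 6], [7]].
Insert 2: 2 bumps 6 from row 1; 6 bumps 7 from row 2; 7 starts row 3. P = [[1, 2], [6], [7]].
Insert 4: appended to row 1. P = [[1, 2, 4], [6], [7]].
Insert 5: appended to row 1. P = [[1, 2, 4, 5], [6], [7]].
Insert 3: 3 bumps 4 from row 1; 4 bumps 6 from row 2; 6 bumps 7 from row 3; 7 starts row 4. P = [[1, 2, 3, 5], [4], [6], [7]].

So P = [[1, 2, 3, 5], [4], [6], [7]], Q = [[1, 3, 5, 6], [2], [4], [7]].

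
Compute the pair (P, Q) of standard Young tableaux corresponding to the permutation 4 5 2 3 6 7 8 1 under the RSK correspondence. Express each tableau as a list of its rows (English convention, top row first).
Insert each entry of the permutation into P by Schensted row insertion, recording in Q the position of each new cell.

Insert 4: appended to row 1. P = [[4]].
Insert 5: appended to row 1. P = [[4, 5]].
Insert 2: 2 bumps 4 from row 1; 4 starts row 2. P = [[2, 5], [4]].
Insert 3: 3 bumps 5 from row 1; 5 appends to row 2. P = [[2, 3], [4, 5]].
Insert 6: appended to row 1. P = [[2, 3, 6], [4, 5]].
Insert 7: appended to row 1. P = [[2, 3, 6, 7], [4, 5]].
Insert 8: appended to row 1. P = [[2, 3, 6, 7, 8], [4, 5]].
Insert 1: 1 bumps 2 from row 1; 2 bumps 4 from row 2; 4 starts row 3. P = [[1, 3, 6, 7, 8], [2, 5], [4]].

So P = [[1, 3, 6, 7, 8], [2, 5], [4]], Q = [[1, 2, 5, 6, 7], [3, 4], [8]].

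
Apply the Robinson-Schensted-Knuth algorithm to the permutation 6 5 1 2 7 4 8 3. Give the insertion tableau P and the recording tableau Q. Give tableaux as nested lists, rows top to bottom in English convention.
Insert each entry of the permutation into P by Schensted row insertion, recording in Q the position of each new cell.

After inserting 6: P = [[6]].
After inserting 5: P = [[5], [6]].
After inserting 1: P = [[1], [5], [6]].
After inserting 2: P = [[1, 2], [5], [6]].
After inserting 7: P = [[1, 2, 7], [5], [6]].
After inserting 4: P = [[1, 2, 4], [5, 7], [6]].
After inserting 8: P = [[1, 2, 4, 8], [5, 7], [6]].
After inserting 3: P = [[1, 2, 3, 8], [4, 7], [5], [6]].

So P = [[1, 2, 3, 8], [4, 7], [5], [6]], Q = [[1, 4, 5, 7], [2, 6], [3], [8]].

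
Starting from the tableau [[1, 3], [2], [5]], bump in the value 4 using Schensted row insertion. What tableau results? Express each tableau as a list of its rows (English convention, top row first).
4 is larger than every entry of row 1, so it is appended to row 1. The new tableau is [[1, 3, 4], [2], [5]].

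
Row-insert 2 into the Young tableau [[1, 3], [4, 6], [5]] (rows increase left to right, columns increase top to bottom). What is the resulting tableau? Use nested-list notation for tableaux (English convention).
[[1, 2], [3, 6], [4], [5]]

In row 1, 2 replaces 3 (the leftmost entry greater than 2); 3 is bumped to row 2. In row 2, 3 replaces 4 (the leftmost entry greater than 3); 4 is bumped to row 3. In row 3, 4 replaces 5 (the leftmost entry greater than 4); 5 is bumped to row 4. 5 starts a new row 4. The new tableau is [[1, 2], [3, 6], [4], [5]].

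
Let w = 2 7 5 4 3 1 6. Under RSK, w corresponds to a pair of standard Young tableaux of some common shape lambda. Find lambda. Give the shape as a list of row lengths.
[3, 1, 1, 1, 1]

Row-insert each entry into an empty tableau.

After inserting 2: P = [[2]].
After inserting 7: P = [[2, 7]].
After inserting 5: P = [[2, 5], [7]].
After inserting 4: P = [[2, 4], [5], [7]].
After inserting 3: P = [[2, 3], [4], [5], [7]].
After inserting 1: P = [[1, 3], [2], [4], [5], [7]].
After inserting 6: P = [[1, 3, 6], [2], [4], [5], [7]].

The final insertion tableau P = [[1, 3, 6], [2], [4], [5], [7]] has shape [3, 1, 1, 1, 1].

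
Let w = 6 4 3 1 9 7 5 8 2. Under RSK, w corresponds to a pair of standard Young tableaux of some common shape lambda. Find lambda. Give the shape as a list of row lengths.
RSK row insertion gives P = [[1, 2, 8], [3, 5], [4, 7], [6, 9]], which has shape [3, 2, 2, 2].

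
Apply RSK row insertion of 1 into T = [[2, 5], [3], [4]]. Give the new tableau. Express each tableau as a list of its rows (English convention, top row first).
In row 1, 1 replaces 2 (the leftmost entry greater than 1); 2 is bumped to row 2. In row 2, 2 replaces 3 (the leftmost entry greater than 2); 3 is bumped to row 3. In row 3, 3 replaces 4 (the leftmost entry greater than 3); 4 is bumped to row 4. 4 starts a new row 4. The new tableau is [[1, 5], [2], [3], [4]].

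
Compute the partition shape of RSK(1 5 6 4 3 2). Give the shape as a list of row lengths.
[3, 1, 1, 1]

Row-insert each entry into an empty tableau.

After inserting 1: P = [[1]].
After inserting 5: P = [[1, 5]].
After inserting 6: P = [[1, 5, 6]].
After inserting 4: P = [[1, 4, 6], [5]].
After inserting 3: P = [[1, 3, 6], [4], [5]].
After inserting 2: P = [[1, 2, 6], [3], [4], [5]].

The final insertion tableau P = [[1, 2, 6], [3], [4], [5]] has shape [3, 1, 1, 1].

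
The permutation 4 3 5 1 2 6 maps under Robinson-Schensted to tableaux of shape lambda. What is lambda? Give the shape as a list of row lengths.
Row-insert each entry into an empty tableau.

After inserting 4: P = [[4]].
After inserting 3: P = [[3], [4]].
After inserting 5: P = [[3, 5], [4]].
After inserting 1: P = [[1, 5], [3], [4]].
After inserting 2: P = [[1, 2], [3, 5], [4]].
After inserting 6: P = [[1, 2, 6], [3, 5], [4]].

The final insertion tableau P = [[1, 2, 6], [3, 5], [4]] has shape [3, 2, 1].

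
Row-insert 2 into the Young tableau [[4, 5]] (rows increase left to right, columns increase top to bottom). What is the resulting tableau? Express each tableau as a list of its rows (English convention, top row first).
[[2, 5], [4]]

In row 1, 2 replaces 4 (the leftmost entry greater than 2); 4 is bumped to row 2. 4 starts a new row 2. The new tableau is [[2, 5], [4]].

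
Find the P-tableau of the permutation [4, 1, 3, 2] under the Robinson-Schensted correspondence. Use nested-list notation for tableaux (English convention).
P = [[1, 2], [3], [4]]

After inserting 4: P = [[4]].
After inserting 1: P = [[1], [4]].
After inserting 3: P = [[1, 3], [4]].
After inserting 2: P = [[1, 2], [3], [4]].

So P = [[1, 2], [3], [4]].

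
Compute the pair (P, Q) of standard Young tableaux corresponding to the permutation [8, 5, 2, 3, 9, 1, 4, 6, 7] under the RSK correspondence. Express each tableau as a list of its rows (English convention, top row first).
P = [[1, 3, 4, 6, 7], [2, 9], [5], [8]], Q = [[1, 4, 5, 8, 9], [2, 7], [3], [6]]

Insert each entry of the permutation into P by Schensted row insertion, recording in Q the position of each new cell.

After inserting 8: P = [[8]].
After inserting 5: P = [[5], [8]].
After inserting 2: P = [[2], [5], [8]].
After inserting 3: P = [[2, 3], [5], [8]].
After inserting 9: P = [[2, 3, 9], [5], [8]].
After inserting 1: P = [[1, 3, 9], [2], [5], [8]].
After inserting 4: P = [[1, 3, 4], [2, 9], [5], [8]].
After inserting 6: P = [[1, 3, 4, 6], [2, 9], [5], [8]].
After inserting 7: P = [[1, 3, 4, 6, 7], [2, 9], [5], [8]].

So P = [[1, 3, 4, 6, 7], [2, 9], [5], [8]], Q = [[1, 4, 5, 8, 9], [2, 7], [3], [6]].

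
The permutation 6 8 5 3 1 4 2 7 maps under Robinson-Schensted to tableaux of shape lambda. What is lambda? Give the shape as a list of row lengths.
Row-insert each entry into an empty tableau.

After inserting 6: P = [[6]].
After inserting 8: P = [[6, 8]].
After inserting 5: P = [[5, 8], [6]].
After inserting 3: P = [[3, 8], [5], [6]].
After inserting 1: P = [[1, 8], [3], [5], [6]].
After inserting 4: P = [[1, 4], [3, 8], [5], [6]].
After inserting 2: P = [[1, 2], [3, 4], [5, 8], [6]].
After inserting 7: P = [[1, 2, 7], [3, 4], [5, 8], [6]].

The final insertion tableau P = [[1, 2, 7], [3, 4], [5, 8], [6]] has shape [3, 2, 2, 1].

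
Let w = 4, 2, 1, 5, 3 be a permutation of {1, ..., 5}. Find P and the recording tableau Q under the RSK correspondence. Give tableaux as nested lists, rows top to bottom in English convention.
P = [[1, 3], [2, 5], [4]], Q = [[1, 4], [2, 5], [3]]

Insert each entry of the permutation into P by Schensted row insertion, recording in Q the position of each new cell.

Insert 4: appended to row 1. P = [[4]], Q = [[1]].
Insert 2: 2 bumps 4 from row 1; 4 starts row 2. P = [[2], [4]], Q = [[1], [2]].
Insert 1: 1 bumps 2 from row 1; 2 bumps 4 from row 2; 4 starts row 3. P = [[1], [2], [4]], Q = [[1], [2], [3]].
Insert 5: appended to row 1. P = [[1, 5], [2], [4]], Q = [[1, 4], [2], [3]].
Insert 3: 3 bumps 5 from row 1; 5 appends to row 2. P = [[1, 3], [2, 5], [4]], Q = [[1, 4], [2, 5], [3]].

So P = [[1, 3], [2, 5], [4]], Q = [[1, 4], [2, 5], [3]].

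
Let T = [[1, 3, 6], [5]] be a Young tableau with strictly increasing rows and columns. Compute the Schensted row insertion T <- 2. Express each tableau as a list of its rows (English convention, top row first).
[[1, 2, 6], [3], [5]]

In row 1, 2 replaces 3 (the leftmost entry greater than 2); 3 is bumped to row 2. In row 2, 3 replaces 5 (the leftmost entry greater than 3); 5 is bumped to row 3. 5 starts a new row 3. The new tableau is [[1, 2, 6], [3], [5]].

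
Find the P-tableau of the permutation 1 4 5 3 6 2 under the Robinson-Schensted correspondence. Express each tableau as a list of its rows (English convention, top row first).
P = [[1, 2, 5, 6], [3], [4]]

Insert 1: appended to row 1. P = [[1]].
Insert 4: appended to row 1. P = [[1, 4]].
Insert 5: appended to row 1. P = [[1, 4, 5]].
Insert 3: 3 bumps 4 from row 1; 4 starts row 2. P = [[1, 3, 5], [4]].
Insert 6: appended to row 1. P = [[1, 3, 5, 6], [4]].
Insert 2: 2 bumps 3 from row 1; 3 bumps 4 from row 2; 4 starts row 3. P = [[1, 2, 5, 6], [3], [4]].

So P = [[1, 2, 5, 6], [3], [4]].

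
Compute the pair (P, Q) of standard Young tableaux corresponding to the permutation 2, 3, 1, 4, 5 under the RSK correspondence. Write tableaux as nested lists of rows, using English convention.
P = [[1, 3, 4, 5], [2]], Q = [[1, 2, 4, 5], [3]]

Insert each entry of the permutation into P by Schensted row insertion, recording in Q the position of each new cell.

Insert 2: appended to row 1. P = [[2]].
Insert 3: appended to row 1. P = [[2, 3]].
Insert 1: 1 bumps 2 from row 1; 2 starts row 2. P = [[1, 3], [2]].
Insert 4: appended to row 1. P = [[1, 3, 4], [2]].
Insert 5: appended to row 1. P = [[1, 3, 4, 5], [2]].

So P = [[1, 3, 4, 5], [2]], Q = [[1, 2, 4, 5], [3]].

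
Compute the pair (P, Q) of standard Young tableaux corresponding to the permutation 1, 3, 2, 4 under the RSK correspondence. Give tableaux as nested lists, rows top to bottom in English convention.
Insert each entry of the permutation into P by Schensted row insertion, recording in Q the position of each new cell.

Insert 1: appended to row 1. P = [[1]], Q = [[1]].
Insert 3: appended to row 1. P = [[1, 3]], Q = [[1, 2]].
Insert 2: 2 bumps 3 from row 1; 3 starts row 2. P = [[1, 2], [3]], Q = [[1, 2], [3]].
Insert 4: appended to row 1. P = [[1, 2, 4], [3]], Q = [[1, 2, 4], [3]].

So P = [[1, 2, 4], [3]], Q = [[1, 2, 4], [3]].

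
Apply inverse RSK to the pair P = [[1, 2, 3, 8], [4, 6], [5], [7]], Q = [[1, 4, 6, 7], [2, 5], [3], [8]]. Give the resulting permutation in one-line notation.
7 5 1 6 2 4 8 3

Reverse the RSK construction: for i from n down to 1, find the cell of Q containing i, remove the entry at that cell from P, and reverse-bump it up through P; the value ejected from row 1 is w(i).

Step i=8: Q has 8 at row 4, column 1; remove 7 from row 4 of P and reverse-bump: 7 enters row 3 and ejects 5; 5 enters row 2 and ejects 4; 4 enters row 1 and ejects 3. So w(8) = 3. P is now [[1, 2, 4, 8], [5, 6], [7]].
Step i=7: Q has 7 at row 1, column 4; remove that cell from P, ejecting 8. So w(7) = 8. P is now [[1, 2, 4], [5, 6], [7]].
Step i=6: Q has 6 at row 1, column 3; remove that cell from P, ejecting 4. So w(6) = 4. P is now [[1, 2], [5, 6], [7]].
Step i=5: Q has 5 at row 2, column 2; remove 6 from row 2 of P and reverse-bump: 6 enters row 1 and ejects 2. So w(5) = 2. P is now [[1, 6], [5], [7]].
Step i=4: Q has 4 at row 1, column 2; remove that cell from P, ejecting 6. So w(4) = 6. P is now [[1], [5], [7]].
Step i=3: Q has 3 at row 3, column 1; remove 7 from row 3 of P and reverse-bump: 7 enters row 2 and ejects 5; 5 enters row 1 and ejects 1. So w(3) = 1. P is now [[5], [7]].
Step i=2: Q has 2 at row 2, column 1; remove 7 from row 2 of P and reverse-bump: 7 enters row 1 and ejects 5. So w(2) = 5. P is now [[7]].
Step i=1: Q has 1 at row 1, column 1; remove that cell from P, ejecting 7. So w(1) = 7. P is now [].

So w = 7 5 1 6 2 4 8 3.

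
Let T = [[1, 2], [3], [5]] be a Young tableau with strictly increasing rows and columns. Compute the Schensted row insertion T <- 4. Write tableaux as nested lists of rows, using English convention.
4 is larger than every entry of row 1, so it is appended to row 1. The new tableau is [[1, 2, 4], [3], [5]].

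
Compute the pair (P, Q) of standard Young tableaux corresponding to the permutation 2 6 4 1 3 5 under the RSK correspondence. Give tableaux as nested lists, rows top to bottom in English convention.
Insert each entry of the permutation into P by Schensted row insertion, recording in Q the position of each new cell.

Insert 2: appended to row 1. P = [[2]].
Insert 6: appended to row 1. P = [[2, 6]].
Insert 4: 4 bumps 6 from row 1; 6 starts row 2. P = [[2, 4], [6]].
Insert 1: 1 bumps 2 from row 1; 2 bumps 6 from row 2; 6 starts row 3. P = [[1, 4], [2], [6]].
Insert 3: 3 bumps 4 from row 1; 4 appends to row 2. P = [[1, 3], [2, 4], [6]].
Insert 5: appended to row 1. P = [[1, 3, 5], [2, 4], [6]].

So P = [[1, 3, 5], [2, 4], [6]], Q = [[1, 2, 6], [3, 5], [4]].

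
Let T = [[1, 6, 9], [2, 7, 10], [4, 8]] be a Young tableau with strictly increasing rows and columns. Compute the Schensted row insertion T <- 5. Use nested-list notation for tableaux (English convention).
In row 1, 5 replaces 6 (the leftmost entry greater than 5); 6 is bumped to row 2. In row 2, 6 replaces 7 (the leftmost entry greater than 6); 7 is bumped to row 3. In row 3, 7 replaces 8 (the leftmost entry greater than 7); 8 is bumped to row 4. 8 starts a new row 4. The new tableau is [[1, 5, 9], [2, 6, 10], [4, 7], [8]].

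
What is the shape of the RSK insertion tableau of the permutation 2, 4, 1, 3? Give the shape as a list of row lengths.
Row-insert each entry into an empty tableau.

After inserting 2: P = [[2]].
After inserting 4: P = [[2, 4]].
After inserting 1: P = [[1, 4], [2]].
After inserting 3: P = [[1, 3], [2, 4]].

The final insertion tableau P = [[1, 3], [2, 4]] has shape [2, 2].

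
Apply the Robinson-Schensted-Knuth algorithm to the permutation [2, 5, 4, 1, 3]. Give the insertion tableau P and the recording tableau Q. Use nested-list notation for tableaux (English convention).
Insert each entry of the permutation into P by Schensted row insertion, recording in Q the position of each new cell.

Insert 2: appended to row 1. P = [[2]].
Insert 5: appended to row 1. P = [[2, 5]].
Insert 4: 4 bumps 5 from row 1; 5 starts row 2. P = [[2, 4], [5]].
Insert 1: 1 bumps 2 from row 1; 2 bumps 5 from row 2; 5 starts row 3. P = [[1, 4], [2], [5]].
Insert 3: 3 bumps 4 from row 1; 4 appends to row 2. P = [[1, 3], [2, 4], [5]].

So P = [[1, 3], [2, 4], [5]], Q = [[1, 2], [3, 5], [4]].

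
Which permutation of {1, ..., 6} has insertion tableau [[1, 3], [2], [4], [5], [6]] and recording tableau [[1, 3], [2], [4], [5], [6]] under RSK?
6 2 5 4 3 1

Reverse the RSK construction: for i from n down to 1, find the cell of Q containing i, remove the entry at that cell from P, and reverse-bump it up through P; the value ejected from row 1 is w(i).

Step i=6: Q has 6 at row 5, column 1; remove 6 from row 5 of P and reverse-bump: 6 enters row 4 and ejects 5; 5 enters row 3 and ejects 4; 4 enters row 2 and ejects 2; 2 enters row 1 and ejects 1. So w(6) = 1. P is now [[2, 3], [4], [5], [6]].
Step i=5: Q has 5 at row 4, column 1; remove 6 from row 4 of P and reverse-bump: 6 enters row 3 and ejects 5; 5 enters row 2 and ejects 4; 4 enters row 1 and ejects 3. So w(5) = 3. P is now [[2, 4], [5], [6]].
Step i=4: Q has 4 at row 3, column 1; remove 6 from row 3 of P and reverse-bump: 6 enters row 2 and ejects 5; 5 enters row 1 and ejects 4. So w(4) = 4. P is now [[2, 5], [6]].
Step i=3: Q has 3 at row 1, column 2; remove that cell from P, ejecting 5. So w(3) = 5. P is now [[2], [6]].
Step i=2: Q has 2 at row 2, column 1; remove 6 from row 2 of P and reverse-bump: 6 enters row 1 and ejects 2. So w(2) = 2. P is now [[6]].
Step i=1: Q has 1 at row 1, column 1; remove that cell from P, ejecting 6. So w(1) = 6. P is now [].

So w = 6 2 5 4 3 1.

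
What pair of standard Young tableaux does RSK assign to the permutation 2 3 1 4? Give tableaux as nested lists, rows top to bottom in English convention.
P = [[1, 3, 4], [2]], Q = [[1, 2, 4], [3]]

Insert each entry of the permutation into P by Schensted row insertion, recording in Q the position of each new cell.

Insert 2: appended to row 1. P = [[2]].
Insert 3: appended to row 1. P = [[2, 3]].
Insert 1: 1 bumps 2 from row 1; 2 starts row 2. P = [[1, 3], [2]].
Insert 4: appended to row 1. P = [[1, 3, 4], [2]].

So P = [[1, 3, 4], [2]], Q = [[1, 2, 4], [3]].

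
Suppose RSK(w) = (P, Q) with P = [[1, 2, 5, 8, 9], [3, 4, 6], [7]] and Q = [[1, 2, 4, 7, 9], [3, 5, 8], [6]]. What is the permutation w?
3 4 1 7 6 2 8 5 9

Reverse RSK: for i = n, n-1, ..., 1, locate i in Q, remove the corresponding corner cell from P, and reverse-bump its entry up through P; the value ejected from row 1 is w(i).

So w = 3 4 1 7 6 2 8 5 9.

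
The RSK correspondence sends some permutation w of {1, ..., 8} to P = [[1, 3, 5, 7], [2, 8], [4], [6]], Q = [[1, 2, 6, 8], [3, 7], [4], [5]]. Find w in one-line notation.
2 6 4 3 1 8 5 7

Reverse RSK: for i = n, n-1, ..., 1, locate i in Q, remove the corresponding corner cell from P, and reverse-bump its entry up through P; the value ejected from row 1 is w(i).

So w = 2 6 4 3 1 8 5 7.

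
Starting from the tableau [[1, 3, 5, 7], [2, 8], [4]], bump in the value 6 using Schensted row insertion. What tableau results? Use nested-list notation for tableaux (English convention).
[[1, 3, 5, 6], [2, 7], [4, 8]]

In row 1, 6 replaces 7 (the leftmost entry greater than 6); 7 is bumped to row 2. In row 2, 7 replaces 8 (the leftmost entry greater than 7); 8 is bumped to row 3. 8 is appended to row 3. The new tableau is [[1, 3, 5, 6], [2, 7], [4, 8]].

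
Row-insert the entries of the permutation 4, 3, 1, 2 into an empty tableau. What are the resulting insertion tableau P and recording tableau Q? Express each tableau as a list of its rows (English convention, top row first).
P = [[1, 2], [3], [4]], Q = [[1, 4], [2], [3]]

Insert each entry of the permutation into P by Schensted row insertion, recording in Q the position of each new cell.

Insert 4: appended to row 1. P = [[4]].
Insert 3: 3 bumps 4 from row 1; 4 starts row 2. P = [[3], [4]].
Insert 1: 1 bumps 3 from row 1; 3 bumps 4 from row 2; 4 starts row 3. P = [[1], [3], [4]].
Insert 2: appended to row 1. P = [[1, 2], [3], [4]].

So P = [[1, 2], [3], [4]], Q = [[1, 4], [2], [3]].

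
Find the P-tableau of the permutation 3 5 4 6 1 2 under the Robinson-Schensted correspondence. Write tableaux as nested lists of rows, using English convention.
P = [[1, 2, 6], [3, 4], [5]]

After inserting 3: P = [[3]].
After inserting 5: P = [[3, 5]].
After inserting 4: P = [[3, 4], [5]].
After inserting 6: P = [[3, 4, 6], [5]].
After inserting 1: P = [[1, 4, 6], [3], [5]].
After inserting 2: P = [[1, 2, 6], [3, 4], [5]].

So P = [[1, 2, 6], [3, 4], [5]].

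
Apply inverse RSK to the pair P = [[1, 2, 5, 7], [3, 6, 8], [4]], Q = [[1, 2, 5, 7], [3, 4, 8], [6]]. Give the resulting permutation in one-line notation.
Reverse the RSK construction: for i from n down to 1, find the cell of Q containing i, remove the entry at that cell from P, and reverse-bump it up through P; the value ejected from row 1 is w(i).

Step i=8: Q has 8 at row 2, column 3; remove 8 from row 2 of P and reverse-bump: 8 enters row 1 and ejects 7. So w(8) = 7. P is now [[1, 2, 5, 8], [3, 6], [4]].
Step i=7: Q has 7 at row 1, column 4; remove that cell from P, ejecting 8. So w(7) = 8. P is now [[1, 2, 5], [3, 6], [4]].
Step i=6: Q has 6 at row 3, column 1; remove 4 from row 3 of P and reverse-bump: 4 enters row 2 and ejects 3; 3 enters row 1 and ejects 2. So w(6) = 2. P is now [[1, 3, 5], [4, 6]].
Step i=5: Q has 5 at row 1, column 3; remove that cell from P, ejecting 5. So w(5) = 5. P is now [[1, 3], [4, 6]].
Step i=4: Q has 4 at row 2, column 2; remove 6 from row 2 of P and reverse-bump: 6 enters row 1 and ejects 3. So w(4) = 3. P is now [[1, 6], [4]].
Step i=3: Q has 3 at row 2, column 1; remove 4 from row 2 of P and reverse-bump: 4 enters row 1 and ejects 1. So w(3) = 1. P is now [[4, 6]].
Step i=2: Q has 2 at row 1, column 2; remove that cell from P, ejecting 6. So w(2) = 6. P is now [[4]].
Step i=1: Q has 1 at row 1, column 1; remove that cell from P, ejecting 4. So w(1) = 4. P is now [].

So w = 4 6 1 3 5 2 8 7.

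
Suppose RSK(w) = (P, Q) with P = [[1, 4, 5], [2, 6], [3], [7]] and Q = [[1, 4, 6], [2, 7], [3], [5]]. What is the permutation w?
7 3 2 4 1 6 5

Reverse the RSK construction: for i from n down to 1, find the cell of Q containing i, remove the entry at that cell from P, and reverse-bump it up through P; the value ejected from row 1 is w(i).

Step i=7: Q has 7 at row 2, column 2; remove 6 from row 2 of P and reverse-bump: 6 enters row 1 and ejects 5. So w(7) = 5. P is now [[1, 4, 6], [2], [3], [7]].
Step i=6: Q has 6 at row 1, column 3; remove that cell from P, ejecting 6. So w(6) = 6. P is now [[1, 4], [2], [3], [7]].
Step i=5: Q has 5 at row 4, column 1; remove 7 from row 4 of P and reverse-bump: 7 enters row 3 and ejects 3; 3 enters row 2 and ejects 2; 2 enters row 1 and ejects 1. So w(5) = 1. P is now [[2, 4], [3], [7]].
Step i=4: Q has 4 at row 1, column 2; remove that cell from P, ejecting 4. So w(4) = 4. P is now [[2], [3], [7]].
Step i=3: Q has 3 at row 3, column 1; remove 7 from row 3 of P and reverse-bump: 7 enters row 2 and ejects 3; 3 enters row 1 and ejects 2. So w(3) = 2. P is now [[3], [7]].
Step i=2: Q has 2 at row 2, column 1; remove 7 from row 2 of P and reverse-bump: 7 enters row 1 and ejects 3. So w(2) = 3. P is now [[7]].
Step i=1: Q has 1 at row 1, column 1; remove that cell from P, ejecting 7. So w(1) = 7. P is now [].

So w = 7 3 2 4 1 6 5.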